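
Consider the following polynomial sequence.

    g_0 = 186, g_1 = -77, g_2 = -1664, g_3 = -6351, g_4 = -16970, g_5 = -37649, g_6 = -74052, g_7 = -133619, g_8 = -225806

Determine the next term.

-362325

Δ: -263, -1587, -4687, -10619, -20679, -36403, -59567, -92187
Δ²: -1324, -3100, -5932, -10060, -15724, -23164, -32620
Δ³: -1776, -2832, -4128, -5664, -7440, -9456
Δ⁴: -1056, -1296, -1536, -1776, -2016
Δ⁵: -240, -240, -240, -240
Constant fifth difference = -240, so extend:
-2016 − 240 = -2256;  -9456 − 2256 = -11712;  -32620 − 11712 = -44332;  -92187 − 44332 = -136519;  -225806 − 136519 = -362325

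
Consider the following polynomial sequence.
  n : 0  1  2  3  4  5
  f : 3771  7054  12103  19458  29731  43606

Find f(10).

3283, 5049, 7355, 10273, 13875
1766, 2306, 2918, 3602
540, 612, 684
72, 72
Fourth differences constant at 72.
684 + 72 = 756;  3602 + 756 = 4358;  13875 + 4358 = 18233;  43606 + 18233 = 61839
756 + 72 = 828;  4358 + 828 = 5186;  18233 + 5186 = 23419;  61839 + 23419 = 85258
828 + 72 = 900;  5186 + 900 = 6086;  23419 + 6086 = 29505;  85258 + 29505 = 114763
900 + 72 = 972;  6086 + 972 = 7058;  29505 + 7058 = 36563;  114763 + 36563 = 151326
972 + 72 = 1044;  7058 + 1044 = 8102;  36563 + 8102 = 44665;  151326 + 44665 = 195991

195991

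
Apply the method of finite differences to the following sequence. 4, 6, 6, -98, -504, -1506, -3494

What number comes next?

-6954

2, 0, -104, -406, -1002, -1988
-2, -104, -302, -596, -986
-102, -198, -294, -390
-96, -96, -96
The fourth differences are constant (-96).
-390 − 96 = -486;  -986 − 486 = -1472;  -1988 − 1472 = -3460;  -3494 − 3460 = -6954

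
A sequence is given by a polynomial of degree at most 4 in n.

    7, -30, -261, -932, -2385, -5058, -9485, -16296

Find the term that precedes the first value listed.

0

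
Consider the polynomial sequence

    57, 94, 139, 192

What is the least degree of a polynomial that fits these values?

D1: 37, 45, 53
D2: 8, 8
The second differences are constant, so the polynomial has degree 2.

2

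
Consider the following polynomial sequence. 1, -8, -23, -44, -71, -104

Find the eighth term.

-188

First differences: -9  -15  -21  -27  -33
Second differences: -6  -6  -6  -6
Constant second difference = -6, so extend:
-33 − 6 = -39;  -104 − 39 = -143
-39 − 6 = -45;  -143 − 45 = -188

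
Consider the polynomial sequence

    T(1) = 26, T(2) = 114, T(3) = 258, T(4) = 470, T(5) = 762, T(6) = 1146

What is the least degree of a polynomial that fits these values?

3

D1: 88, 144, 212, 292, 384
D2: 56, 68, 80, 92
D3: 12, 12, 12
The third differences are constant, so the polynomial has degree 3.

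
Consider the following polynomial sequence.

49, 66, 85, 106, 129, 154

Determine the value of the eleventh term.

309

17, 19, 21, 23, 25
2, 2, 2, 2
Constant second difference = 2, so extend:
25 + 2 = 27;  154 + 27 = 181
27 + 2 = 29;  181 + 29 = 210
29 + 2 = 31;  210 + 31 = 241
31 + 2 = 33;  241 + 33 = 274
33 + 2 = 35;  274 + 35 = 309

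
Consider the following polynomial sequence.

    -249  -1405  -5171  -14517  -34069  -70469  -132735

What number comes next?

-232621

D1: -1156 , -3766 , -9346 , -19552 , -36400 , -62266
D2: -2610 , -5580 , -10206 , -16848 , -25866
D3: -2970 , -4626 , -6642 , -9018
D4: -1656 , -2016 , -2376
D5: -360 , -360
Fifth differences constant at -360.
-2376 − 360 = -2736;  -9018 − 2736 = -11754;  -25866 − 11754 = -37620;  -62266 − 37620 = -99886;  -132735 − 99886 = -232621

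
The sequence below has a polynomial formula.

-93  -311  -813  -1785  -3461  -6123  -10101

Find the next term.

First differences: -218, -502, -972, -1676, -2662, -3978
Second differences: -284, -470, -704, -986, -1316
Third differences: -186, -234, -282, -330
Fourth differences: -48, -48, -48
The fourth differences are constant (-48).
-330 − 48 = -378;  -1316 − 378 = -1694;  -3978 − 1694 = -5672;  -10101 − 5672 = -15773

-15773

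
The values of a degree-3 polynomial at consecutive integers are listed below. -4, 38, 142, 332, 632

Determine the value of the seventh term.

42, 104, 190, 300
62, 86, 110
24, 24
Third differences constant at 24.
110 + 24 = 134;  300 + 134 = 434;  632 + 434 = 1066
134 + 24 = 158;  434 + 158 = 592;  1066 + 592 = 1658

1658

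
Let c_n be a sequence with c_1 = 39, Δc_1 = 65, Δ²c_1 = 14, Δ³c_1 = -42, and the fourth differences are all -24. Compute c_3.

183

Build the table forward from the leading diagonal:
Fourth differences: -24, -24, -24
Third differences: -42, -66, -90
Second differences: 14, -28, -94
First differences: 65, 79, 51
c: 39, 104, 183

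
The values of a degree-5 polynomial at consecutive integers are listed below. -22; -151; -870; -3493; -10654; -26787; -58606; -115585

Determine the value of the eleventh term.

-129, -719, -2623, -7161, -16133, -31819, -56979
-590, -1904, -4538, -8972, -15686, -25160
-1314, -2634, -4434, -6714, -9474
-1320, -1800, -2280, -2760
-480, -480, -480
The fifth differences are constant (-480).
-2760 − 480 = -3240;  -9474 − 3240 = -12714;  -25160 − 12714 = -37874;  -56979 − 37874 = -94853;  -115585 − 94853 = -210438
-3240 − 480 = -3720;  -12714 − 3720 = -16434;  -37874 − 16434 = -54308;  -94853 − 54308 = -149161;  -210438 − 149161 = -359599
-3720 − 480 = -4200;  -16434 − 4200 = -20634;  -54308 − 20634 = -74942;  -149161 − 74942 = -224103;  -359599 − 224103 = -583702

-583702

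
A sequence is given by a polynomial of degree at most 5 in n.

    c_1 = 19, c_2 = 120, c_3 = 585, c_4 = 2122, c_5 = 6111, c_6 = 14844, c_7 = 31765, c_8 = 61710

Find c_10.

188416

Δ: 101, 465, 1537, 3989, 8733, 16921, 29945
Δ²: 364, 1072, 2452, 4744, 8188, 13024
Δ³: 708, 1380, 2292, 3444, 4836
Δ⁴: 672, 912, 1152, 1392
Δ⁵: 240, 240, 240
Fifth differences constant at 240.
1392 + 240 = 1632;  4836 + 1632 = 6468;  13024 + 6468 = 19492;  29945 + 19492 = 49437;  61710 + 49437 = 111147
1632 + 240 = 1872;  6468 + 1872 = 8340;  19492 + 8340 = 27832;  49437 + 27832 = 77269;  111147 + 77269 = 188416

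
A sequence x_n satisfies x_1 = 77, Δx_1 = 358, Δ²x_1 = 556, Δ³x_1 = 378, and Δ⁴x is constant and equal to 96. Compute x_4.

3197

Build the table forward from the leading diagonal:
Fourth differences: 96, 96, 96, 96
Third differences: 378, 474, 570, 666
Second differences: 556, 934, 1408, 1978
First differences: 358, 914, 1848, 3256
x: 77, 435, 1349, 3197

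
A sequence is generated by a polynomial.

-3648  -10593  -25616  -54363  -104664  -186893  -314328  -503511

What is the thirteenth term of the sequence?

-3228456

-6945, -15023, -28747, -50301, -82229, -127435, -189183
-8078, -13724, -21554, -31928, -45206, -61748
-5646, -7830, -10374, -13278, -16542
-2184, -2544, -2904, -3264
-360, -360, -360
The fifth differences are constant (-360).
-3264 − 360 = -3624;  -16542 − 3624 = -20166;  -61748 − 20166 = -81914;  -189183 − 81914 = -271097;  -503511 − 271097 = -774608
-3624 − 360 = -3984;  -20166 − 3984 = -24150;  -81914 − 24150 = -106064;  -271097 − 106064 = -377161;  -774608 − 377161 = -1151769
-3984 − 360 = -4344;  -24150 − 4344 = -28494;  -106064 − 28494 = -134558;  -377161 − 134558 = -511719;  -1151769 − 511719 = -1663488
-4344 − 360 = -4704;  -28494 − 4704 = -33198;  -134558 − 33198 = -167756;  -511719 − 167756 = -679475;  -1663488 − 679475 = -2342963
-4704 − 360 = -5064;  -33198 − 5064 = -38262;  -167756 − 38262 = -206018;  -679475 − 206018 = -885493;  -2342963 − 885493 = -3228456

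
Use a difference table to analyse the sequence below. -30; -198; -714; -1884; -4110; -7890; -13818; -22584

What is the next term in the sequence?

-168, -516, -1170, -2226, -3780, -5928, -8766
-348, -654, -1056, -1554, -2148, -2838
-306, -402, -498, -594, -690
-96, -96, -96, -96
The fourth differences are constant (-96).
-690 − 96 = -786;  -2838 − 786 = -3624;  -8766 − 3624 = -12390;  -22584 − 12390 = -34974

-34974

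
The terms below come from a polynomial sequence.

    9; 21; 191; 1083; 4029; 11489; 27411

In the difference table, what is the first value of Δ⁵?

360

D1: 12, 170, 892, 2946, 7460, 15922
D2: 158, 722, 2054, 4514, 8462
D3: 564, 1332, 2460, 3948
D4: 768, 1128, 1488
D5: 360, 360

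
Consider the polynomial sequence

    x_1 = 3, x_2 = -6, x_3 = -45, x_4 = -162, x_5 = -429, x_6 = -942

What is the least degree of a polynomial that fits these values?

D1: -9, -39, -117, -267, -513
D2: -30, -78, -150, -246
D3: -48, -72, -96
D4: -24, -24
The fourth differences are constant, so the polynomial has degree 4.

4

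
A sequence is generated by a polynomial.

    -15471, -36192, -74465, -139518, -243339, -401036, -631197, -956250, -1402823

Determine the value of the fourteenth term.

-6729828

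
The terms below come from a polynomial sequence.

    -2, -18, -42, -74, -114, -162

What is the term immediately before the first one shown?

-16  -24  -32  -40  -48
-8  -8  -8  -8
The second differences are constant at -8.
Work back: -16 + 8 = -8;  -2 + 8 = 6

6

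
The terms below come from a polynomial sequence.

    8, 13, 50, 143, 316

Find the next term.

5 , 37 , 93 , 173
32 , 56 , 80
24 , 24
Constant third difference = 24, so extend:
80 + 24 = 104;  173 + 104 = 277;  316 + 277 = 593

593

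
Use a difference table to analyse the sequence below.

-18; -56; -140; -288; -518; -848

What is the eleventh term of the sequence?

Δ: -38, -84, -148, -230, -330
Δ²: -46, -64, -82, -100
Δ³: -18, -18, -18
Constant third difference = -18, so extend:
-100 − 18 = -118;  -330 − 118 = -448;  -848 − 448 = -1296
-118 − 18 = -136;  -448 − 136 = -584;  -1296 − 584 = -1880
-136 − 18 = -154;  -584 − 154 = -738;  -1880 − 738 = -2618
-154 − 18 = -172;  -738 − 172 = -910;  -2618 − 910 = -3528
-172 − 18 = -190;  -910 − 190 = -1100;  -3528 − 1100 = -4628

-4628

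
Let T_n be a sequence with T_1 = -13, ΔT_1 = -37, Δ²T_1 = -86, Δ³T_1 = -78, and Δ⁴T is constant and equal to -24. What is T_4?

Build the table forward from the leading diagonal:
Fourth differences: -24, -24, -24, -24
Third differences: -78, -102, -126, -150
Second differences: -86, -164, -266, -392
First differences: -37, -123, -287, -553
T: -13, -50, -173, -460

-460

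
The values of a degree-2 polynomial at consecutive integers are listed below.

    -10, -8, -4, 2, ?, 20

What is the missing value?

10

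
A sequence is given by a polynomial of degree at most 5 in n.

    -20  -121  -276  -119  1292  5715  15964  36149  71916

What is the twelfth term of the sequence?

357249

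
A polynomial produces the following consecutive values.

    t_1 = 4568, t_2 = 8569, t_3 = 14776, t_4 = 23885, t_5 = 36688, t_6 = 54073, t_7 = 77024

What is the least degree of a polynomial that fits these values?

4

Δ: 4001, 6207, 9109, 12803, 17385, 22951
Δ²: 2206, 2902, 3694, 4582, 5566
Δ³: 696, 792, 888, 984
Δ⁴: 96, 96, 96
The fourth differences are constant, so the polynomial has degree 4.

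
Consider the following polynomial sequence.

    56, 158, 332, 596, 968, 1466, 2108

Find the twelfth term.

D1: 102 , 174 , 264 , 372 , 498 , 642
D2: 72 , 90 , 108 , 126 , 144
D3: 18 , 18 , 18 , 18
The third differences are constant (18).
144 + 18 = 162;  642 + 162 = 804;  2108 + 804 = 2912
162 + 18 = 180;  804 + 180 = 984;  2912 + 984 = 3896
180 + 18 = 198;  984 + 198 = 1182;  3896 + 1182 = 5078
198 + 18 = 216;  1182 + 216 = 1398;  5078 + 1398 = 6476
216 + 18 = 234;  1398 + 234 = 1632;  6476 + 1632 = 8108

8108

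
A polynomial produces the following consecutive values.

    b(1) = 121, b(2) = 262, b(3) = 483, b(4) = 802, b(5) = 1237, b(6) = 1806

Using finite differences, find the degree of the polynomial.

3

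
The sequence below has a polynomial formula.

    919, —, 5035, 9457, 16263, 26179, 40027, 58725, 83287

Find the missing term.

2367

Using the last 7 terms:
D1: 4422  6806  9916  13848  18698  24562
D2: 2384  3110  3932  4850  5864
D3: 726  822  918  1014
D4: 96  96  96
Constant fourth difference = 96.
Extend backward: 726 − 96 = 630;  2384 − 630 = 1754;  4422 − 1754 = 2668;  5035 − 2668 = 2367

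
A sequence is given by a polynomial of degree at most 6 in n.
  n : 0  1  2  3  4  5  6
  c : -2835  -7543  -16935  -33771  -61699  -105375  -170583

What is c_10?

-808615

Δ: -4708  -9392  -16836  -27928  -43676  -65208
Δ²: -4684  -7444  -11092  -15748  -21532
Δ³: -2760  -3648  -4656  -5784
Δ⁴: -888  -1008  -1128
Δ⁵: -120  -120
Fifth differences constant at -120.
-1128 − 120 = -1248;  -5784 − 1248 = -7032;  -21532 − 7032 = -28564;  -65208 − 28564 = -93772;  -170583 − 93772 = -264355
-1248 − 120 = -1368;  -7032 − 1368 = -8400;  -28564 − 8400 = -36964;  -93772 − 36964 = -130736;  -264355 − 130736 = -395091
-1368 − 120 = -1488;  -8400 − 1488 = -9888;  -36964 − 9888 = -46852;  -130736 − 46852 = -177588;  -395091 − 177588 = -572679
-1488 − 120 = -1608;  -9888 − 1608 = -11496;  -46852 − 11496 = -58348;  -177588 − 58348 = -235936;  -572679 − 235936 = -808615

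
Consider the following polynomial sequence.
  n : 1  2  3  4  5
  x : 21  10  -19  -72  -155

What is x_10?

-1230

Δ: -11 , -29 , -53 , -83
Δ²: -18 , -24 , -30
Δ³: -6 , -6
The third differences are constant (-6).
-30 − 6 = -36;  -83 − 36 = -119;  -155 − 119 = -274
-36 − 6 = -42;  -119 − 42 = -161;  -274 − 161 = -435
-42 − 6 = -48;  -161 − 48 = -209;  -435 − 209 = -644
-48 − 6 = -54;  -209 − 54 = -263;  -644 − 263 = -907
-54 − 6 = -60;  -263 − 60 = -323;  -907 − 323 = -1230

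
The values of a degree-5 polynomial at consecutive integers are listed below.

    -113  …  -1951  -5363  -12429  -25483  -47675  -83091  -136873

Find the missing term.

Using the last 7 terms:
-3412, -7066, -13054, -22192, -35416, -53782
-3654, -5988, -9138, -13224, -18366
-2334, -3150, -4086, -5142
-816, -936, -1056
-120, -120
Constant fifth difference = -120.
Extend backward: -816 + 120 = -696;  -2334 + 696 = -1638;  -3654 + 1638 = -2016;  -3412 + 2016 = -1396;  -1951 + 1396 = -555

-555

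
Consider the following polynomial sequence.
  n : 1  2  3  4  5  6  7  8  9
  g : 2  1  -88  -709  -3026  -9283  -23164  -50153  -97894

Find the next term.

-176551

D1: -1  -89  -621  -2317  -6257  -13881  -26989  -47741
D2: -88  -532  -1696  -3940  -7624  -13108  -20752
D3: -444  -1164  -2244  -3684  -5484  -7644
D4: -720  -1080  -1440  -1800  -2160
D5: -360  -360  -360  -360
Constant fifth difference = -360, so extend:
-2160 − 360 = -2520;  -7644 − 2520 = -10164;  -20752 − 10164 = -30916;  -47741 − 30916 = -78657;  -97894 − 78657 = -176551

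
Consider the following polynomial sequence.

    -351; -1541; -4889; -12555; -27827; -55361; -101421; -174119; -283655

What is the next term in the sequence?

Δ: -1190  -3348  -7666  -15272  -27534  -46060  -72698  -109536
Δ²: -2158  -4318  -7606  -12262  -18526  -26638  -36838
Δ³: -2160  -3288  -4656  -6264  -8112  -10200
Δ⁴: -1128  -1368  -1608  -1848  -2088
Δ⁵: -240  -240  -240  -240
Fifth differences constant at -240.
-2088 − 240 = -2328;  -10200 − 2328 = -12528;  -36838 − 12528 = -49366;  -109536 − 49366 = -158902;  -283655 − 158902 = -442557

-442557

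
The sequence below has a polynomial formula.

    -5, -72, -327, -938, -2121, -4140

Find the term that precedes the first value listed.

-67  -255  -611  -1183  -2019
-188  -356  -572  -836
-168  -216  -264
-48  -48
The fourth differences are constant at -48.
Work back: -168 + 48 = -120;  -188 + 120 = -68;  -67 + 68 = 1;  -5 − 1 = -6

-6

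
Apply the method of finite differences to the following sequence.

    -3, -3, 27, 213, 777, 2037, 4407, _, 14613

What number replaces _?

Using the first 7 terms:
First differences: 0  30  186  564  1260  2370
Second differences: 30  156  378  696  1110
Third differences: 126  222  318  414
Fourth differences: 96  96  96
Constant fourth difference = 96.
Extend forward: 414 + 96 = 510;  1110 + 510 = 1620;  2370 + 1620 = 3990;  4407 + 3990 = 8397

8397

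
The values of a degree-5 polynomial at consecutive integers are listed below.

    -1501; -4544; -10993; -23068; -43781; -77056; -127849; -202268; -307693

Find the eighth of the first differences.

D1: -3043, -6449, -12075, -20713, -33275, -50793, -74419, -105425
D2: -3406, -5626, -8638, -12562, -17518, -23626, -31006
D3: -2220, -3012, -3924, -4956, -6108, -7380
D4: -792, -912, -1032, -1152, -1272
D5: -120, -120, -120, -120

-105425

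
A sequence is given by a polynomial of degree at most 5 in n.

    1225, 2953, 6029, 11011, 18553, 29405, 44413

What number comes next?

Δ: 1728  3076  4982  7542  10852  15008
Δ²: 1348  1906  2560  3310  4156
Δ³: 558  654  750  846
Δ⁴: 96  96  96
The fourth differences are constant (96).
846 + 96 = 942;  4156 + 942 = 5098;  15008 + 5098 = 20106;  44413 + 20106 = 64519

64519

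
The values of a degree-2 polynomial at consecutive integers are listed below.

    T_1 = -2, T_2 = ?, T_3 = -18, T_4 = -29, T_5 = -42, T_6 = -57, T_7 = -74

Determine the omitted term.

-9

Using the last 5 terms:
First differences: -11, -13, -15, -17
Second differences: -2, -2, -2
Constant second difference = -2.
Extend backward: -11 + 2 = -9;  -18 + 9 = -9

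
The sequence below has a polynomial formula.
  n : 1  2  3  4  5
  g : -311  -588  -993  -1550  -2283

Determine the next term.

-277  -405  -557  -733
-128  -152  -176
-24  -24
Third differences constant at -24.
-176 − 24 = -200;  -733 − 200 = -933;  -2283 − 933 = -3216

-3216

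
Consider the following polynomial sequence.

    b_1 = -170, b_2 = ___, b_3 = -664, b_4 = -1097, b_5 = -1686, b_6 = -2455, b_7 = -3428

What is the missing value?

Using the last 5 terms:
D1: -433, -589, -769, -973
D2: -156, -180, -204
D3: -24, -24
Constant third difference = -24.
Extend backward: -156 + 24 = -132;  -433 + 132 = -301;  -664 + 301 = -363

-363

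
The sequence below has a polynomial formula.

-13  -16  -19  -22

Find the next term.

-25

First differences: -3, -3, -3
First differences constant at -3.
-22 − 3 = -25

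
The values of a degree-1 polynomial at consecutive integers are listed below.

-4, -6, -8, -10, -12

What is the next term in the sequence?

-14

-2, -2, -2, -2
Constant first difference = -2, so extend:
-12 − 2 = -14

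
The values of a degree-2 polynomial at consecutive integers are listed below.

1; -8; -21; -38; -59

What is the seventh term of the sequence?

-113

First differences: -9, -13, -17, -21
Second differences: -4, -4, -4
Constant second difference = -4, so extend:
-21 − 4 = -25;  -59 − 25 = -84
-25 − 4 = -29;  -84 − 29 = -113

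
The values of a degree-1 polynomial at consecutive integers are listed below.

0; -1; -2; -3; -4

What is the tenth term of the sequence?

-1 , -1 , -1 , -1
Constant first difference = -1, so extend:
-4 − 1 = -5
-5 − 1 = -6
-6 − 1 = -7
-7 − 1 = -8
-8 − 1 = -9

-9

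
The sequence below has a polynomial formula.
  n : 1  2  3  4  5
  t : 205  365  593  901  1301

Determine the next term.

First differences: 160, 228, 308, 400
Second differences: 68, 80, 92
Third differences: 12, 12
Third differences constant at 12.
92 + 12 = 104;  400 + 104 = 504;  1301 + 504 = 1805

1805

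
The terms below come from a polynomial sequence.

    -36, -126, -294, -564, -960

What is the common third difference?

First differences: -90, -168, -270, -396
Second differences: -78, -102, -126
Third differences: -24, -24

-24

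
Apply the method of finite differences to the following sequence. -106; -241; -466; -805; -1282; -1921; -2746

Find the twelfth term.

First differences: -135 , -225 , -339 , -477 , -639 , -825
Second differences: -90 , -114 , -138 , -162 , -186
Third differences: -24 , -24 , -24 , -24
Third differences constant at -24.
-186 − 24 = -210;  -825 − 210 = -1035;  -2746 − 1035 = -3781
-210 − 24 = -234;  -1035 − 234 = -1269;  -3781 − 1269 = -5050
-234 − 24 = -258;  -1269 − 258 = -1527;  -5050 − 1527 = -6577
-258 − 24 = -282;  -1527 − 282 = -1809;  -6577 − 1809 = -8386
-282 − 24 = -306;  -1809 − 306 = -2115;  -8386 − 2115 = -10501

-10501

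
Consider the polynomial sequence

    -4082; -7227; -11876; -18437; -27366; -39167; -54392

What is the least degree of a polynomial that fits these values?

-3145, -4649, -6561, -8929, -11801, -15225
-1504, -1912, -2368, -2872, -3424
-408, -456, -504, -552
-48, -48, -48
The fourth differences are constant, so the polynomial has degree 4.

4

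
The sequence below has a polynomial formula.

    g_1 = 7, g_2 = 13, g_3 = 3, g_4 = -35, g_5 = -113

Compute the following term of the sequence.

-243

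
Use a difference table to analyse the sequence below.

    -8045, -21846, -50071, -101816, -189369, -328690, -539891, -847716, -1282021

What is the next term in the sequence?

-1878254

-13801, -28225, -51745, -87553, -139321, -211201, -307825, -434305
-14424, -23520, -35808, -51768, -71880, -96624, -126480
-9096, -12288, -15960, -20112, -24744, -29856
-3192, -3672, -4152, -4632, -5112
-480, -480, -480, -480
Fifth differences constant at -480.
-5112 − 480 = -5592;  -29856 − 5592 = -35448;  -126480 − 35448 = -161928;  -434305 − 161928 = -596233;  -1282021 − 596233 = -1878254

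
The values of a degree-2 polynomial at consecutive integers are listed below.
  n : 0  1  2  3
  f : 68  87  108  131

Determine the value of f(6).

First differences: 19, 21, 23
Second differences: 2, 2
Constant second difference = 2, so extend:
23 + 2 = 25;  131 + 25 = 156
25 + 2 = 27;  156 + 27 = 183
27 + 2 = 29;  183 + 29 = 212

212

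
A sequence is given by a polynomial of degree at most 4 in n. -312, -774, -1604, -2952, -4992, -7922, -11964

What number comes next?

Δ: -462 , -830 , -1348 , -2040 , -2930 , -4042
Δ²: -368 , -518 , -692 , -890 , -1112
Δ³: -150 , -174 , -198 , -222
Δ⁴: -24 , -24 , -24
Constant fourth difference = -24, so extend:
-222 − 24 = -246;  -1112 − 246 = -1358;  -4042 − 1358 = -5400;  -11964 − 5400 = -17364

-17364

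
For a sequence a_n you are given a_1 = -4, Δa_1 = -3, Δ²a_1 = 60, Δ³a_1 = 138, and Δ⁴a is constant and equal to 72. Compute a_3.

50

Build the table forward from the leading diagonal:
Fourth differences: 72  72  72
Third differences: 138  210  282
Second differences: 60  198  408
First differences: -3  57  255
a: -4  -7  50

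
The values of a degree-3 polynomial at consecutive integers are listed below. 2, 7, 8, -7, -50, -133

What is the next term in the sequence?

-268

First differences: 5 , 1 , -15 , -43 , -83
Second differences: -4 , -16 , -28 , -40
Third differences: -12 , -12 , -12
Third differences constant at -12.
-40 − 12 = -52;  -83 − 52 = -135;  -133 − 135 = -268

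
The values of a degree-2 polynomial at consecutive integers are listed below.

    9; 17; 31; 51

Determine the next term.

77

D1: 8  14  20
D2: 6  6
Second differences constant at 6.
20 + 6 = 26;  51 + 26 = 77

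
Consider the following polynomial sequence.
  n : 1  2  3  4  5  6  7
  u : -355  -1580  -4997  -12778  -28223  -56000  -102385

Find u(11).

-1225, -3417, -7781, -15445, -27777, -46385
-2192, -4364, -7664, -12332, -18608
-2172, -3300, -4668, -6276
-1128, -1368, -1608
-240, -240
Fifth differences constant at -240.
-1608 − 240 = -1848;  -6276 − 1848 = -8124;  -18608 − 8124 = -26732;  -46385 − 26732 = -73117;  -102385 − 73117 = -175502
-1848 − 240 = -2088;  -8124 − 2088 = -10212;  -26732 − 10212 = -36944;  -73117 − 36944 = -110061;  -175502 − 110061 = -285563
-2088 − 240 = -2328;  -10212 − 2328 = -12540;  -36944 − 12540 = -49484;  -110061 − 49484 = -159545;  -285563 − 159545 = -445108
-2328 − 240 = -2568;  -12540 − 2568 = -15108;  -49484 − 15108 = -64592;  -159545 − 64592 = -224137;  -445108 − 224137 = -669245

-669245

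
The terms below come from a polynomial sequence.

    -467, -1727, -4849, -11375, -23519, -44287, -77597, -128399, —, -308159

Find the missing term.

Using the first 8 terms:
D1: -1260, -3122, -6526, -12144, -20768, -33310, -50802
D2: -1862, -3404, -5618, -8624, -12542, -17492
D3: -1542, -2214, -3006, -3918, -4950
D4: -672, -792, -912, -1032
D5: -120, -120, -120
Constant fifth difference = -120.
Extend forward: -1032 − 120 = -1152;  -4950 − 1152 = -6102;  -17492 − 6102 = -23594;  -50802 − 23594 = -74396;  -128399 − 74396 = -202795

-202795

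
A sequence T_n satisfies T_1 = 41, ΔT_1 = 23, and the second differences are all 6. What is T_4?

Build the table forward from the leading diagonal:
Second differences: 6  6  6  6
First differences: 23  29  35  41
T: 41  64  93  128

128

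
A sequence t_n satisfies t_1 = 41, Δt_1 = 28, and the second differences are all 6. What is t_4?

Build the table forward from the leading diagonal:
Second differences: 6, 6, 6, 6
First differences: 28, 34, 40, 46
t: 41, 69, 103, 143

143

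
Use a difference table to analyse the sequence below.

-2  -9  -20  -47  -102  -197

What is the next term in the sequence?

Δ: -7, -11, -27, -55, -95
Δ²: -4, -16, -28, -40
Δ³: -12, -12, -12
Constant third difference = -12, so extend:
-40 − 12 = -52;  -95 − 52 = -147;  -197 − 147 = -344

-344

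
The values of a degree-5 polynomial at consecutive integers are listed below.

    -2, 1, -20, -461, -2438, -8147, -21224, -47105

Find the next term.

-93386

3  -21  -441  -1977  -5709  -13077  -25881
-24  -420  -1536  -3732  -7368  -12804
-396  -1116  -2196  -3636  -5436
-720  -1080  -1440  -1800
-360  -360  -360
The fifth differences are constant (-360).
-1800 − 360 = -2160;  -5436 − 2160 = -7596;  -12804 − 7596 = -20400;  -25881 − 20400 = -46281;  -47105 − 46281 = -93386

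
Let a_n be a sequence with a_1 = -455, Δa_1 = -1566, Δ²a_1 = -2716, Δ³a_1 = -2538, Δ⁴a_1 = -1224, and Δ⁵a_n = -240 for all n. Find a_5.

-34391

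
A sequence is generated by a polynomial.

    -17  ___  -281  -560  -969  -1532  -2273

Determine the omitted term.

-108

Using the last 5 terms:
D1: -279, -409, -563, -741
D2: -130, -154, -178
D3: -24, -24
Constant third difference = -24.
Extend backward: -130 + 24 = -106;  -279 + 106 = -173;  -281 + 173 = -108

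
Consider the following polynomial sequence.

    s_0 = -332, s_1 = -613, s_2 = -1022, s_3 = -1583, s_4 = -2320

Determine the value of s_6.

-4418

Δ: -281 , -409 , -561 , -737
Δ²: -128 , -152 , -176
Δ³: -24 , -24
Third differences constant at -24.
-176 − 24 = -200;  -737 − 200 = -937;  -2320 − 937 = -3257
-200 − 24 = -224;  -937 − 224 = -1161;  -3257 − 1161 = -4418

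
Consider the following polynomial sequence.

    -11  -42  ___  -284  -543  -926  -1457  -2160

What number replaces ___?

-125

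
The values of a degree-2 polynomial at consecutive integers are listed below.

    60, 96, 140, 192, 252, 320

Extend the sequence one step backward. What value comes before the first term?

32

36, 44, 52, 60, 68
8, 8, 8, 8
The second differences are constant at 8.
Work back: 36 − 8 = 28;  60 − 28 = 32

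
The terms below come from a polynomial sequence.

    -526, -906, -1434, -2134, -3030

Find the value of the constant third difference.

-24

D1: -380, -528, -700, -896
D2: -148, -172, -196
D3: -24, -24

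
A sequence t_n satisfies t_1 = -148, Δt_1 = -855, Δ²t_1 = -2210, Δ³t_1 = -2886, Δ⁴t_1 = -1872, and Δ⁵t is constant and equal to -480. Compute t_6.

-65223

Build the table forward from the leading diagonal:
D5: -480  -480  -480  -480  -480  -480
D4: -1872  -2352  -2832  -3312  -3792  -4272
D3: -2886  -4758  -7110  -9942  -13254  -17046
D2: -2210  -5096  -9854  -16964  -26906  -40160
D1: -855  -3065  -8161  -18015  -34979  -61885
t: -148  -1003  -4068  -12229  -30244  -65223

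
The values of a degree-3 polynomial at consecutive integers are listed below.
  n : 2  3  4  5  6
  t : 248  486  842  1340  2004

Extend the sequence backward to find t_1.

104

238  356  498  664
118  142  166
24  24
The third differences are constant at 24.
Work back: 118 − 24 = 94;  238 − 94 = 144;  248 − 144 = 104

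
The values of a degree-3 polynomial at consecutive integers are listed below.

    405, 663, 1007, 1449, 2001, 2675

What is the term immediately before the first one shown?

First differences: 258, 344, 442, 552, 674
Second differences: 86, 98, 110, 122
Third differences: 12, 12, 12
The third differences are constant at 12.
Work back: 86 − 12 = 74;  258 − 74 = 184;  405 − 184 = 221

221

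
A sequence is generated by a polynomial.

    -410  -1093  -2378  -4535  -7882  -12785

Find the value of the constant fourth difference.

D1: -683, -1285, -2157, -3347, -4903
D2: -602, -872, -1190, -1556
D3: -270, -318, -366
D4: -48, -48

-48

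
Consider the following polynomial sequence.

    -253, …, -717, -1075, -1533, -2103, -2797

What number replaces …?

Using the last 5 terms:
Δ: -358  -458  -570  -694
Δ²: -100  -112  -124
Δ³: -12  -12
Constant third difference = -12.
Extend backward: -100 + 12 = -88;  -358 + 88 = -270;  -717 + 270 = -447

-447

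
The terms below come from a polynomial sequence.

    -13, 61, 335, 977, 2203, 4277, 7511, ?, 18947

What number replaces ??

Using the first 7 terms:
74, 274, 642, 1226, 2074, 3234
200, 368, 584, 848, 1160
168, 216, 264, 312
48, 48, 48
Constant fourth difference = 48.
Extend forward: 312 + 48 = 360;  1160 + 360 = 1520;  3234 + 1520 = 4754;  7511 + 4754 = 12265

12265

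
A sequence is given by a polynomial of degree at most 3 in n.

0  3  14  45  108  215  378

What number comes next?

609

3  11  31  63  107  163
8  20  32  44  56
12  12  12  12
Third differences constant at 12.
56 + 12 = 68;  163 + 68 = 231;  378 + 231 = 609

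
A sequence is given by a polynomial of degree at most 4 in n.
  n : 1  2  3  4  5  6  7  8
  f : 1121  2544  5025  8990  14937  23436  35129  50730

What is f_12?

169014

Δ: 1423, 2481, 3965, 5947, 8499, 11693, 15601
Δ²: 1058, 1484, 1982, 2552, 3194, 3908
Δ³: 426, 498, 570, 642, 714
Δ⁴: 72, 72, 72, 72
Fourth differences constant at 72.
714 + 72 = 786;  3908 + 786 = 4694;  15601 + 4694 = 20295;  50730 + 20295 = 71025
786 + 72 = 858;  4694 + 858 = 5552;  20295 + 5552 = 25847;  71025 + 25847 = 96872
858 + 72 = 930;  5552 + 930 = 6482;  25847 + 6482 = 32329;  96872 + 32329 = 129201
930 + 72 = 1002;  6482 + 1002 = 7484;  32329 + 7484 = 39813;  129201 + 39813 = 169014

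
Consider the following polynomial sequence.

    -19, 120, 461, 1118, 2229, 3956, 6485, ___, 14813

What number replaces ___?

10026

Using the first 7 terms:
139, 341, 657, 1111, 1727, 2529
202, 316, 454, 616, 802
114, 138, 162, 186
24, 24, 24
Constant fourth difference = 24.
Extend forward: 186 + 24 = 210;  802 + 210 = 1012;  2529 + 1012 = 3541;  6485 + 3541 = 10026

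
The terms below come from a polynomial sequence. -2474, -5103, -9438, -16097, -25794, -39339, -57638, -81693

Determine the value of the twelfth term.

-258873

D1: -2629, -4335, -6659, -9697, -13545, -18299, -24055
D2: -1706, -2324, -3038, -3848, -4754, -5756
D3: -618, -714, -810, -906, -1002
D4: -96, -96, -96, -96
The fourth differences are constant (-96).
-1002 − 96 = -1098;  -5756 − 1098 = -6854;  -24055 − 6854 = -30909;  -81693 − 30909 = -112602
-1098 − 96 = -1194;  -6854 − 1194 = -8048;  -30909 − 8048 = -38957;  -112602 − 38957 = -151559
-1194 − 96 = -1290;  -8048 − 1290 = -9338;  -38957 − 9338 = -48295;  -151559 − 48295 = -199854
-1290 − 96 = -1386;  -9338 − 1386 = -10724;  -48295 − 10724 = -59019;  -199854 − 59019 = -258873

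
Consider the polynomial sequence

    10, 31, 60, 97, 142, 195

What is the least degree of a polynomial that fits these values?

2

21, 29, 37, 45, 53
8, 8, 8, 8
The second differences are constant, so the polynomial has degree 2.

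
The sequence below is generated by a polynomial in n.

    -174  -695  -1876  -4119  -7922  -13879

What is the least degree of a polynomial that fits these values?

4

-521, -1181, -2243, -3803, -5957
-660, -1062, -1560, -2154
-402, -498, -594
-96, -96
The fourth differences are constant, so the polynomial has degree 4.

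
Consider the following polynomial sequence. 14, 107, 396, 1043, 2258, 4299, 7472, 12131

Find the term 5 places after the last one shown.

Δ: 93, 289, 647, 1215, 2041, 3173, 4659
Δ²: 196, 358, 568, 826, 1132, 1486
Δ³: 162, 210, 258, 306, 354
Δ⁴: 48, 48, 48, 48
The fourth differences are constant (48).
354 + 48 = 402;  1486 + 402 = 1888;  4659 + 1888 = 6547;  12131 + 6547 = 18678
402 + 48 = 450;  1888 + 450 = 2338;  6547 + 2338 = 8885;  18678 + 8885 = 27563
450 + 48 = 498;  2338 + 498 = 2836;  8885 + 2836 = 11721;  27563 + 11721 = 39284
498 + 48 = 546;  2836 + 546 = 3382;  11721 + 3382 = 15103;  39284 + 15103 = 54387
546 + 48 = 594;  3382 + 594 = 3976;  15103 + 3976 = 19079;  54387 + 19079 = 73466

73466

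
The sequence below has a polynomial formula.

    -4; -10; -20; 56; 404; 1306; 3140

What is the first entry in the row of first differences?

-6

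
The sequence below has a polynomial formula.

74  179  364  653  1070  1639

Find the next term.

First differences: 105  185  289  417  569
Second differences: 80  104  128  152
Third differences: 24  24  24
Third differences constant at 24.
152 + 24 = 176;  569 + 176 = 745;  1639 + 745 = 2384

2384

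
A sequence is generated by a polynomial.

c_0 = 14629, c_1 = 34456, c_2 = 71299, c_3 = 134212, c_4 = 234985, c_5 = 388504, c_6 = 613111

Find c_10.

2730379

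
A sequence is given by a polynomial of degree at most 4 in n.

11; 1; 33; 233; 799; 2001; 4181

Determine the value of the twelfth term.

-10 , 32 , 200 , 566 , 1202 , 2180
42 , 168 , 366 , 636 , 978
126 , 198 , 270 , 342
72 , 72 , 72
Constant fourth difference = 72, so extend:
342 + 72 = 414;  978 + 414 = 1392;  2180 + 1392 = 3572;  4181 + 3572 = 7753
414 + 72 = 486;  1392 + 486 = 1878;  3572 + 1878 = 5450;  7753 + 5450 = 13203
486 + 72 = 558;  1878 + 558 = 2436;  5450 + 2436 = 7886;  13203 + 7886 = 21089
558 + 72 = 630;  2436 + 630 = 3066;  7886 + 3066 = 10952;  21089 + 10952 = 32041
630 + 72 = 702;  3066 + 702 = 3768;  10952 + 3768 = 14720;  32041 + 14720 = 46761

46761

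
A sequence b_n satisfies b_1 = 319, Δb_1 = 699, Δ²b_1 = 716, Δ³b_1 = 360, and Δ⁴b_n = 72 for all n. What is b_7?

23533

Build the table forward from the leading diagonal:
D4: 72  72  72  72  72  72  72
D3: 360  432  504  576  648  720  792
D2: 716  1076  1508  2012  2588  3236  3956
D1: 699  1415  2491  3999  6011  8599  11835
b: 319  1018  2433  4924  8923  14934  23533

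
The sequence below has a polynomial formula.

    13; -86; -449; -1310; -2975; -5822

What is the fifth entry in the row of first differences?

-2847

Δ: -99, -363, -861, -1665, -2847
Δ²: -264, -498, -804, -1182
Δ³: -234, -306, -378
Δ⁴: -72, -72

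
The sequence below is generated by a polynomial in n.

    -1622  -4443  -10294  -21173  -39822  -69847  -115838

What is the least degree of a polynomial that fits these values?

5

-2821, -5851, -10879, -18649, -30025, -45991
-3030, -5028, -7770, -11376, -15966
-1998, -2742, -3606, -4590
-744, -864, -984
-120, -120
The fifth differences are constant, so the polynomial has degree 5.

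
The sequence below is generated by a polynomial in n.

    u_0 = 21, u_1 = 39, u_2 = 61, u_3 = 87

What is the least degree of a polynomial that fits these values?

D1: 18, 22, 26
D2: 4, 4
The second differences are constant, so the polynomial has degree 2.

2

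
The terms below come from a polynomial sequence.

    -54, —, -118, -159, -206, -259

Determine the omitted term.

Using the last 4 terms:
First differences: -41, -47, -53
Second differences: -6, -6
Constant second difference = -6.
Extend backward: -41 + 6 = -35;  -118 + 35 = -83

-83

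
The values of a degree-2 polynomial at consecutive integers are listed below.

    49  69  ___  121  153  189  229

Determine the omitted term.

93

Using the last 4 terms:
32  36  40
4  4
Constant second difference = 4.
Extend backward: 32 − 4 = 28;  121 − 28 = 93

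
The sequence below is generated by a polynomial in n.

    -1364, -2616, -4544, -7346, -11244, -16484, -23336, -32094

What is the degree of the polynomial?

First differences: -1252, -1928, -2802, -3898, -5240, -6852, -8758
Second differences: -676, -874, -1096, -1342, -1612, -1906
Third differences: -198, -222, -246, -270, -294
Fourth differences: -24, -24, -24, -24
The fourth differences are constant, so the polynomial has degree 4.

4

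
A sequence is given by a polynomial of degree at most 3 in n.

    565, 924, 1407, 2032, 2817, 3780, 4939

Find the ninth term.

7917

First differences: 359 , 483 , 625 , 785 , 963 , 1159
Second differences: 124 , 142 , 160 , 178 , 196
Third differences: 18 , 18 , 18 , 18
The third differences are constant (18).
196 + 18 = 214;  1159 + 214 = 1373;  4939 + 1373 = 6312
214 + 18 = 232;  1373 + 232 = 1605;  6312 + 1605 = 7917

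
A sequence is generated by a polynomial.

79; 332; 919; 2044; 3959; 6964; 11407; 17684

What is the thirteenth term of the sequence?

First differences: 253, 587, 1125, 1915, 3005, 4443, 6277
Second differences: 334, 538, 790, 1090, 1438, 1834
Third differences: 204, 252, 300, 348, 396
Fourth differences: 48, 48, 48, 48
Constant fourth difference = 48, so extend:
396 + 48 = 444;  1834 + 444 = 2278;  6277 + 2278 = 8555;  17684 + 8555 = 26239
444 + 48 = 492;  2278 + 492 = 2770;  8555 + 2770 = 11325;  26239 + 11325 = 37564
492 + 48 = 540;  2770 + 540 = 3310;  11325 + 3310 = 14635;  37564 + 14635 = 52199
540 + 48 = 588;  3310 + 588 = 3898;  14635 + 3898 = 18533;  52199 + 18533 = 70732
588 + 48 = 636;  3898 + 636 = 4534;  18533 + 4534 = 23067;  70732 + 23067 = 93799

93799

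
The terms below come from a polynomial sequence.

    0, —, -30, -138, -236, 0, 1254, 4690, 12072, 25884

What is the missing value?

4

Using the last 8 terms:
D1: -108  -98  236  1254  3436  7382  13812
D2: 10  334  1018  2182  3946  6430
D3: 324  684  1164  1764  2484
D4: 360  480  600  720
D5: 120  120  120
Constant fifth difference = 120.
Extend backward: 360 − 120 = 240;  324 − 240 = 84;  10 − 84 = -74;  -108 + 74 = -34;  -30 + 34 = 4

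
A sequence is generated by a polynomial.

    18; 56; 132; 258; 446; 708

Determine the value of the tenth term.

First differences: 38, 76, 126, 188, 262
Second differences: 38, 50, 62, 74
Third differences: 12, 12, 12
The third differences are constant (12).
74 + 12 = 86;  262 + 86 = 348;  708 + 348 = 1056
86 + 12 = 98;  348 + 98 = 446;  1056 + 446 = 1502
98 + 12 = 110;  446 + 110 = 556;  1502 + 556 = 2058
110 + 12 = 122;  556 + 122 = 678;  2058 + 678 = 2736

2736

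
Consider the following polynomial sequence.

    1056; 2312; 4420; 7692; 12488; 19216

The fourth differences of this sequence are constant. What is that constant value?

48

D1: 1256, 2108, 3272, 4796, 6728
D2: 852, 1164, 1524, 1932
D3: 312, 360, 408
D4: 48, 48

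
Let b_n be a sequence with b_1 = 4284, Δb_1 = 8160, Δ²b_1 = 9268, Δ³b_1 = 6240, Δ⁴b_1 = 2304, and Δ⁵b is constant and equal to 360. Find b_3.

29872

Build the table forward from the leading diagonal:
D5: 360, 360, 360
D4: 2304, 2664, 3024
D3: 6240, 8544, 11208
D2: 9268, 15508, 24052
D1: 8160, 17428, 32936
b: 4284, 12444, 29872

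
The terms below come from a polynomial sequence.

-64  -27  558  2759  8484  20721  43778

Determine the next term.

83523

D1: 37 , 585 , 2201 , 5725 , 12237 , 23057
D2: 548 , 1616 , 3524 , 6512 , 10820
D3: 1068 , 1908 , 2988 , 4308
D4: 840 , 1080 , 1320
D5: 240 , 240
Fifth differences constant at 240.
1320 + 240 = 1560;  4308 + 1560 = 5868;  10820 + 5868 = 16688;  23057 + 16688 = 39745;  43778 + 39745 = 83523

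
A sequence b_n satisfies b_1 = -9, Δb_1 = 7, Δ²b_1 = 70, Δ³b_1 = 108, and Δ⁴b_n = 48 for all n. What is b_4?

Build the table forward from the leading diagonal:
D4: 48  48  48  48
D3: 108  156  204  252
D2: 70  178  334  538
D1: 7  77  255  589
b: -9  -2  75  330

330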